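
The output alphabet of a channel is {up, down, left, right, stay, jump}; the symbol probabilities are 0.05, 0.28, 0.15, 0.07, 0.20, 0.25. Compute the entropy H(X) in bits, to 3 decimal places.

H = −Σ pᵢ log₂ pᵢ.
−0.05·log₂(0.05) = 0.2161
−0.28·log₂(0.28) = 0.5142
−0.15·log₂(0.15) = 0.4105
−0.07·log₂(0.07) = 0.2686
−0.20·log₂(0.20) = 0.4644
−0.25·log₂(0.25) = 0.5000
Sum ≈ 2.3738 → 2.374 bits.

2.374 bits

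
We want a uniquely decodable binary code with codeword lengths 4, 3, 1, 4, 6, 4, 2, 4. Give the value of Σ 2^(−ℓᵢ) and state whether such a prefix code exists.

With common denominator 2^6 = 64: Σ 2^(−ℓᵢ) = 4/64 + 8/64 + 32/64 + 4/64 + 1/64 + 4/64 + 16/64 + 4/64 = 73/64 = 1.140625.
Kraft's inequality requires Σ ≤ 1; here Σ = 1.140625 > 1, so no such prefix code exists.

1.140625; no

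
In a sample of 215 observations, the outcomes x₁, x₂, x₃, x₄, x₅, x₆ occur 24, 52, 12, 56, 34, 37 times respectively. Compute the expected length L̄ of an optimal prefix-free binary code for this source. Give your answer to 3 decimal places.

Probabilities are the counts divided by 215.
Repeatedly combine the two least-probable nodes; the expected code length is the sum of the merged weights.
merge 12/215 + 24/215 → 36/215
merge 34/215 + 36/215 → 14/43
merge 37/215 + 52/215 → 89/215
merge 56/215 + 14/43 → 126/215
merge 89/215 + 126/215 → 1
L = 36/215 + 14/43 + 89/215 + 126/215 + 1 = 536/215 ≈ 2.493 bits/symbol.

2.493 bits/symbol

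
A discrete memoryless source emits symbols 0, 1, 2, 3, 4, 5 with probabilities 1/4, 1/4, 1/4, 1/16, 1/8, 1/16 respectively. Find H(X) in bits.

2.375 bits

Each probability is a power of 1/2, so log₂(1/p) is an integer.
H = Σ p·log₂(1/p) = 1/4·2 + 1/4·2 + 1/4·2 + 1/16·4 + 1/8·3 + 1/16·4 = 2.375 bits.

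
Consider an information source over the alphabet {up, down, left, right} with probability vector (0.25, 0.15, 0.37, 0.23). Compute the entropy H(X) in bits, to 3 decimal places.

H = −Σ pᵢ log₂ pᵢ.
−0.25·log₂(0.25) = 0.5000
−0.15·log₂(0.15) = 0.4105
−0.37·log₂(0.37) = 0.5307
−0.23·log₂(0.23) = 0.4877
Sum ≈ 1.9289 → 1.929 bits.

1.929 bits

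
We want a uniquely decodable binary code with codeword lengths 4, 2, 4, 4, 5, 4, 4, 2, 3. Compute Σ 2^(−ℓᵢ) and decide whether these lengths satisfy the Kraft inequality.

With common denominator 2^5 = 32: Σ 2^(−ℓᵢ) = 2/32 + 8/32 + 2/32 + 2/32 + 1/32 + 2/32 + 2/32 + 8/32 + 4/32 = 31/32 = 0.96875.
Kraft's inequality requires Σ ≤ 1; here Σ = 0.96875 ≤ 1, so such a prefix code exists.

0.96875; yes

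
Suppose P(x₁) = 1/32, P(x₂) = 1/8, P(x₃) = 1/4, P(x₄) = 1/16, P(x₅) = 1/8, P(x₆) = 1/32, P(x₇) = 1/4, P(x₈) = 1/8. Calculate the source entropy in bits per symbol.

2.6875 bits

Each probability is a power of 1/2, so log₂(1/p) is an integer.
H = Σ p·log₂(1/p) = 1/32·5 + 1/8·3 + 1/4·2 + 1/16·4 + 1/8·3 + 1/32·5 + 1/4·2 + 1/8·3 = 2.6875 bits.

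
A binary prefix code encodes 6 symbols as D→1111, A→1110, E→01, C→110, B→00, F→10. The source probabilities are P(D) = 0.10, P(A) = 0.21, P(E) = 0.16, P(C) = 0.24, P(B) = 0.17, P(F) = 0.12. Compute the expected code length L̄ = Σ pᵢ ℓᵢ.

2.86 bits/symbol

L̄ = Σ pᵢ·ℓᵢ = 0.10·4 + 0.21·4 + 0.16·2 + 0.24·3 + 0.17·2 + 0.12·2 = 2.86 bits/symbol.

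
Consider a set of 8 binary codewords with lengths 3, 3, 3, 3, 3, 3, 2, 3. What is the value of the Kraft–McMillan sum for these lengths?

1.125

With common denominator 2^3 = 8: Σ 2^(−ℓᵢ) = 1/8 + 1/8 + 1/8 + 1/8 + 1/8 + 1/8 + 2/8 + 1/8 = 9/8 = 1.125.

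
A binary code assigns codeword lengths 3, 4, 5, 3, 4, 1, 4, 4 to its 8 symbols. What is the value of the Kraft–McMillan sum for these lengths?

With common denominator 2^5 = 32: Σ 2^(−ℓᵢ) = 4/32 + 2/32 + 1/32 + 4/32 + 2/32 + 16/32 + 2/32 + 2/32 = 33/32 = 1.03125.

1.03125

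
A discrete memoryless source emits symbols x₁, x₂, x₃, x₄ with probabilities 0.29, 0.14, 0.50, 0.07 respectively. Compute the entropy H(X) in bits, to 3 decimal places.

1.684 bits

H = −Σ pᵢ log₂ pᵢ.
−0.29·log₂(0.29) = 0.5179
−0.14·log₂(0.14) = 0.3971
−0.50·log₂(0.50) = 0.5000
−0.07·log₂(0.07) = 0.2686
Sum ≈ 1.6836 → 1.684 bits.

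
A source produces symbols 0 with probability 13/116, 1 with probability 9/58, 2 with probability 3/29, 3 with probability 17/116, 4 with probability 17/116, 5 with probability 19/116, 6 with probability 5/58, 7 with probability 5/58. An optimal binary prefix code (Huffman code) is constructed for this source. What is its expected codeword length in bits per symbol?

Repeatedly combine the two least-probable nodes; the expected code length is the sum of the merged weights.
merge 5/58 + 5/58 → 5/29
merge 3/29 + 13/116 → 25/116
merge 17/116 + 17/116 → 17/58
merge 9/58 + 19/116 → 37/116
merge 5/29 + 25/116 → 45/116
merge 17/58 + 37/116 → 71/116
merge 45/116 + 71/116 → 1
L = 5/29 + 25/116 + 17/58 + 37/116 + 45/116 + 71/116 + 1 = 3 bits/symbol.

3 bits/symbol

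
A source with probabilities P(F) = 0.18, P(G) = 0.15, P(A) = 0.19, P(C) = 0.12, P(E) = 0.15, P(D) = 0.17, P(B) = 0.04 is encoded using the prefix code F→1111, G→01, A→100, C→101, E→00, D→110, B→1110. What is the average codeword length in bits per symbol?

L̄ = Σ pᵢ·ℓᵢ = 0.18·4 + 0.15·2 + 0.19·3 + 0.12·3 + 0.15·2 + 0.17·3 + 0.04·4 = 2.92 bits/symbol.

2.92 bits/symbol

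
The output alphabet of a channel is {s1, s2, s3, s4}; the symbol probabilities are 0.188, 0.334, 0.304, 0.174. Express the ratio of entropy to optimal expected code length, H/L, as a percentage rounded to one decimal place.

Entropy H = −Σ p log₂ p ≈ 1.9429 bits.
Huffman merges: 87/500+47/250→181/500; 38/125+167/500→319/500; 181/500+319/500→1. L = 2 ≈ 2.0000.
Efficiency = H/L = 1.9429/2.0000 = 97.1%.

97.1%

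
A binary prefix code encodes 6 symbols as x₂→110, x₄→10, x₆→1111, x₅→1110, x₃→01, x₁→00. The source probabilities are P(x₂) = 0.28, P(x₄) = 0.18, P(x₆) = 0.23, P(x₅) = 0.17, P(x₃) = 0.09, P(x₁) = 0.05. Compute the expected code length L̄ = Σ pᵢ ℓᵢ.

L̄ = Σ pᵢ·ℓᵢ = 0.28·3 + 0.18·2 + 0.23·4 + 0.17·4 + 0.09·2 + 0.05·2 = 3.08 bits/symbol.

3.08 bits/symbol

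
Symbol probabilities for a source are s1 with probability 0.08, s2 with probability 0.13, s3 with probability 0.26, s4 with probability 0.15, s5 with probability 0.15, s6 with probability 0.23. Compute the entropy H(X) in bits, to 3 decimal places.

2.488 bits

H = −Σ pᵢ log₂ pᵢ.
−0.08·log₂(0.08) = 0.2915
−0.13·log₂(0.13) = 0.3826
−0.26·log₂(0.26) = 0.5053
−0.15·log₂(0.15) = 0.4105
−0.15·log₂(0.15) = 0.4105
−0.23·log₂(0.23) = 0.4877
Sum ≈ 2.4882 → 2.488 bits.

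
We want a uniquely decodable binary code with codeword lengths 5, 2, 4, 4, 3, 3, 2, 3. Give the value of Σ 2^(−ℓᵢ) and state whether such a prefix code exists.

With common denominator 2^5 = 32: Σ 2^(−ℓᵢ) = 1/32 + 8/32 + 2/32 + 2/32 + 4/32 + 4/32 + 8/32 + 4/32 = 33/32 = 1.03125.
Kraft's inequality requires Σ ≤ 1; here Σ = 1.03125 > 1, so no such prefix code exists.

1.03125; no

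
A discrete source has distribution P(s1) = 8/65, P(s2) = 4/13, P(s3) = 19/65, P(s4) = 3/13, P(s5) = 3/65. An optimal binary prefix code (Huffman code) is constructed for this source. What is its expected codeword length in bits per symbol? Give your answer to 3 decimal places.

2.169 bits/symbol

Repeatedly combine the two least-probable nodes; the expected code length is the sum of the merged weights.
merge 3/65 + 8/65 → 11/65
merge 11/65 + 3/13 → 2/5
merge 19/65 + 4/13 → 3/5
merge 2/5 + 3/5 → 1
L = 11/65 + 2/5 + 3/5 + 1 = 141/65 ≈ 2.169 bits/symbol.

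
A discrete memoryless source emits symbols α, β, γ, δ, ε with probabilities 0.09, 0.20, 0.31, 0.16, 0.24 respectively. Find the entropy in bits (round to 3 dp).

H = −Σ pᵢ log₂ pᵢ.
−0.09·log₂(0.09) = 0.3127
−0.20·log₂(0.20) = 0.4644
−0.31·log₂(0.31) = 0.5238
−0.16·log₂(0.16) = 0.4230
−0.24·log₂(0.24) = 0.4941
Sum ≈ 2.2180 → 2.218 bits.

2.218 bits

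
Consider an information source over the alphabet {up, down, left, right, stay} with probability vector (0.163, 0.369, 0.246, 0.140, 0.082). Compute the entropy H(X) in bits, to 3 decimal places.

2.148 bits

H = −Σ pᵢ log₂ pᵢ.
−0.163·log₂(0.163) = 0.4266
−0.369·log₂(0.369) = 0.5307
−0.246·log₂(0.246) = 0.4977
−0.140·log₂(0.140) = 0.3971
−0.082·log₂(0.082) = 0.2959
Sum ≈ 2.1480 → 2.148 bits.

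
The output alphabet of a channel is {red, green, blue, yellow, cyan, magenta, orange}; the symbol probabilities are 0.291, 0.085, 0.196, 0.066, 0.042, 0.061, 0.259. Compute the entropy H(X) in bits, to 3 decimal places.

2.483 bits

H = −Σ pᵢ log₂ pᵢ.
−0.291·log₂(0.291) = 0.5182
−0.085·log₂(0.085) = 0.3023
−0.196·log₂(0.196) = 0.4608
−0.066·log₂(0.066) = 0.2588
−0.042·log₂(0.042) = 0.1921
−0.061·log₂(0.061) = 0.2461
−0.259·log₂(0.259) = 0.5048
Sum ≈ 2.4832 → 2.483 bits.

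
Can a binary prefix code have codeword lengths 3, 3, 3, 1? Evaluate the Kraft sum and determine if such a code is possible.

With common denominator 2^3 = 8: Σ 2^(−ℓᵢ) = 1/8 + 1/8 + 1/8 + 4/8 = 7/8 = 0.875.
Kraft's inequality requires Σ ≤ 1; here Σ = 0.875 ≤ 1, so such a prefix code exists.

0.875; yes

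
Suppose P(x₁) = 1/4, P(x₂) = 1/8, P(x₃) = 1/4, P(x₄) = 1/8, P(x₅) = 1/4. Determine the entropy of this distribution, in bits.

2.25 bits

Each probability is a power of 1/2, so log₂(1/p) is an integer.
H = Σ p·log₂(1/p) = 1/4·2 + 1/8·3 + 1/4·2 + 1/8·3 + 1/4·2 = 2.25 bits.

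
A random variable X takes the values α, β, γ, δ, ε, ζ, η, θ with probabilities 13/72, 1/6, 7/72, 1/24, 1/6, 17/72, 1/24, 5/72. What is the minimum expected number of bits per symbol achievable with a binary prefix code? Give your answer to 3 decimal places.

2.819 bits/symbol

Repeatedly combine the two least-probable nodes; the expected code length is the sum of the merged weights.
merge 1/24 + 1/24 → 1/12
merge 5/72 + 1/12 → 11/72
merge 7/72 + 11/72 → 1/4
merge 1/6 + 1/6 → 1/3
merge 13/72 + 17/72 → 5/12
merge 1/4 + 1/3 → 7/12
merge 5/12 + 7/12 → 1
L = 1/12 + 11/72 + 1/4 + 1/3 + 5/12 + 7/12 + 1 = 203/72 ≈ 2.819 bits/symbol.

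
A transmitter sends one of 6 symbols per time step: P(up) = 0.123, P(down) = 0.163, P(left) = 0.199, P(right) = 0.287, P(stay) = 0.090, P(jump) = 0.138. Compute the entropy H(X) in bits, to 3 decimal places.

H = −Σ pᵢ log₂ pᵢ.
−0.123·log₂(0.123) = 0.3719
−0.163·log₂(0.163) = 0.4266
−0.199·log₂(0.199) = 0.4635
−0.287·log₂(0.287) = 0.5169
−0.090·log₂(0.090) = 0.3127
−0.138·log₂(0.138) = 0.3943
Sum ≈ 2.4858 → 2.486 bits.

2.486 bits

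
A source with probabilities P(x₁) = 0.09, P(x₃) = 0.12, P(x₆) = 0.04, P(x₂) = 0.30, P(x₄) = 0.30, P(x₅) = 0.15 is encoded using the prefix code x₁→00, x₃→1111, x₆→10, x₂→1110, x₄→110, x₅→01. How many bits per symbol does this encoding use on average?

L̄ = Σ pᵢ·ℓᵢ = 0.09·2 + 0.12·4 + 0.04·2 + 0.30·4 + 0.30·3 + 0.15·2 = 3.14 bits/symbol.

3.14 bits/symbol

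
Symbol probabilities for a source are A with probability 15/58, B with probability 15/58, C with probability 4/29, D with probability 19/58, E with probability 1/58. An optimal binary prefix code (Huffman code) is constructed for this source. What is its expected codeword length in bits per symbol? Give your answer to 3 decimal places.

2.155 bits/symbol

Repeatedly combine the two least-probable nodes; the expected code length is the sum of the merged weights.
merge 1/58 + 4/29 → 9/58
merge 9/58 + 15/58 → 12/29
merge 15/58 + 19/58 → 17/29
merge 12/29 + 17/29 → 1
L = 9/58 + 12/29 + 17/29 + 1 = 125/58 ≈ 2.155 bits/symbol.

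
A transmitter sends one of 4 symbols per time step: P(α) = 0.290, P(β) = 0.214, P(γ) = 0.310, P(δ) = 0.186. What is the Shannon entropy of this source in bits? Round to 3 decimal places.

H = −Σ pᵢ log₂ pᵢ.
−0.290·log₂(0.290) = 0.5179
−0.214·log₂(0.214) = 0.4760
−0.310·log₂(0.310) = 0.5238
−0.186·log₂(0.186) = 0.4514
Sum ≈ 1.9691 → 1.969 bits.

1.969 bits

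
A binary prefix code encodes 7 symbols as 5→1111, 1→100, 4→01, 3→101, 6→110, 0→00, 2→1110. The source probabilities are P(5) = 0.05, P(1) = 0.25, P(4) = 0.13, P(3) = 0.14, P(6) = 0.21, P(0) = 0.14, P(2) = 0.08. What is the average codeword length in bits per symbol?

L̄ = Σ pᵢ·ℓᵢ = 0.05·4 + 0.25·3 + 0.13·2 + 0.14·3 + 0.21·3 + 0.14·2 + 0.08·4 = 2.86 bits/symbol.

2.86 bits/symbol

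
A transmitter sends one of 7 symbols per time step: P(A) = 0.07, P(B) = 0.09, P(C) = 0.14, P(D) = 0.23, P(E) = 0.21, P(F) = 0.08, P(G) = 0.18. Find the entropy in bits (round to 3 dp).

2.676 bits

H = −Σ pᵢ log₂ pᵢ.
−0.07·log₂(0.07) = 0.2686
−0.09·log₂(0.09) = 0.3127
−0.14·log₂(0.14) = 0.3971
−0.23·log₂(0.23) = 0.4877
−0.21·log₂(0.21) = 0.4728
−0.08·log₂(0.08) = 0.2915
−0.18·log₂(0.18) = 0.4453
Sum ≈ 2.6756 → 2.676 bits.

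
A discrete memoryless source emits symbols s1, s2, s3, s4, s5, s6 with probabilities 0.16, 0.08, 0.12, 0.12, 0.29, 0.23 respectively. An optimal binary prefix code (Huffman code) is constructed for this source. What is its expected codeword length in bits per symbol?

2.48 bits/symbol

Repeatedly combine the two least-probable nodes; the expected code length is the sum of the merged weights.
merge 2/25 + 3/25 → 1/5
merge 3/25 + 4/25 → 7/25
merge 1/5 + 23/100 → 43/100
merge 7/25 + 29/100 → 57/100
merge 43/100 + 57/100 → 1
L = 1/5 + 7/25 + 43/100 + 57/100 + 1 = 62/25 = 2.48 bits/symbol.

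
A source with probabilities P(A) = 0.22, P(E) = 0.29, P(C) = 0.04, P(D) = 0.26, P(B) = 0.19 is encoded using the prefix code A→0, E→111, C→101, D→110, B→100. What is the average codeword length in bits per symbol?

L̄ = Σ pᵢ·ℓᵢ = 0.22·1 + 0.29·3 + 0.04·3 + 0.26·3 + 0.19·3 = 2.56 bits/symbol.

2.56 bits/symbol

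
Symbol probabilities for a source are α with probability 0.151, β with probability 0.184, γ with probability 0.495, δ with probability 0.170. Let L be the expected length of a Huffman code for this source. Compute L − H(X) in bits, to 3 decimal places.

Entropy H = −Σ p log₂ p ≈ 1.7980 bits.
Huffman merges: 151/1000+17/100→321/1000; 23/125+321/1000→101/200; 99/200+101/200→1. L = 913/500 ≈ 1.8260.
L − H = 1.8260 − 1.7980 = 0.028 bits.

0.028 bits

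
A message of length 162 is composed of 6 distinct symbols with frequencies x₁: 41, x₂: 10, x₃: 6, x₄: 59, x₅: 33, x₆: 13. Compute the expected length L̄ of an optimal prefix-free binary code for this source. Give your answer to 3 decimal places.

Probabilities are the counts divided by 162.
Repeatedly combine the two least-probable nodes; the expected code length is the sum of the merged weights.
merge 1/27 + 5/81 → 8/81
merge 13/162 + 8/81 → 29/162
merge 29/162 + 11/54 → 31/81
merge 41/162 + 59/162 → 50/81
merge 31/81 + 50/81 → 1
L = 8/81 + 29/162 + 31/81 + 50/81 + 1 = 41/18 ≈ 2.278 bits/symbol.

2.278 bits/symbol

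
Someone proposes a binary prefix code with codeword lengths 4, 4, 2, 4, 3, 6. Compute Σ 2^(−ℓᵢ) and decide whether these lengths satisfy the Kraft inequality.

With common denominator 2^6 = 64: Σ 2^(−ℓᵢ) = 4/64 + 4/64 + 16/64 + 4/64 + 8/64 + 1/64 = 37/64 = 0.578125.
Kraft's inequality requires Σ ≤ 1; here Σ = 0.578125 ≤ 1, so such a prefix code exists.

0.578125; yes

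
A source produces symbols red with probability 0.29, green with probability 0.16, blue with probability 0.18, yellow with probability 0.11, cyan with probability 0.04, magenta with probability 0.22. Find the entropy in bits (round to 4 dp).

H = −Σ pᵢ log₂ pᵢ.
−0.29·log₂(0.29) = 0.5179
−0.16·log₂(0.16) = 0.4230
−0.18·log₂(0.18) = 0.4453
−0.11·log₂(0.11) = 0.3503
−0.04·log₂(0.04) = 0.1858
−0.22·log₂(0.22) = 0.4806
Sum ≈ 2.4028 → 2.4028 bits.

2.4028 bits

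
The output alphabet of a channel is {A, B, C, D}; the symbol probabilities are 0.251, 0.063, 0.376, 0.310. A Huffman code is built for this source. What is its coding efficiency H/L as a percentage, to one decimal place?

Entropy H = −Σ p log₂ p ≈ 1.8062 bits.
Huffman merges: 63/1000+251/1000→157/500; 31/100+157/500→78/125; 47/125+78/125→1. L = 969/500 ≈ 1.9380.
Efficiency = H/L = 1.8062/1.9380 = 93.2%.

93.2%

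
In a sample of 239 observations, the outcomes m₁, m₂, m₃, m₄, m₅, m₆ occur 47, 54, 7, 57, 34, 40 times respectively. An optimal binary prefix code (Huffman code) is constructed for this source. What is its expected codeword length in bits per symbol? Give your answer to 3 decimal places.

2.510 bits/symbol

Probabilities are the counts divided by 239.
Repeatedly combine the two least-probable nodes; the expected code length is the sum of the merged weights.
merge 7/239 + 34/239 → 41/239
merge 40/239 + 41/239 → 81/239
merge 47/239 + 54/239 → 101/239
merge 57/239 + 81/239 → 138/239
merge 101/239 + 138/239 → 1
L = 41/239 + 81/239 + 101/239 + 138/239 + 1 = 600/239 ≈ 2.510 bits/symbol.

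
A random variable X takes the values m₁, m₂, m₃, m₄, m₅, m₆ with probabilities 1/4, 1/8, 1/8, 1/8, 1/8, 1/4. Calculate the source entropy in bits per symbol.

2.5 bits

Each probability is a power of 1/2, so log₂(1/p) is an integer.
H = Σ p·log₂(1/p) = 1/4·2 + 1/8·3 + 1/8·3 + 1/8·3 + 1/8·3 + 1/4·2 = 2.5 bits.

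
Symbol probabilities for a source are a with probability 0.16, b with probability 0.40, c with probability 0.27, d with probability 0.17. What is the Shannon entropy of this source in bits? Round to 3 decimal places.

H = −Σ pᵢ log₂ pᵢ.
−0.16·log₂(0.16) = 0.4230
−0.40·log₂(0.40) = 0.5288
−0.27·log₂(0.27) = 0.5100
−0.17·log₂(0.17) = 0.4346
Sum ≈ 1.8964 → 1.896 bits.

1.896 bits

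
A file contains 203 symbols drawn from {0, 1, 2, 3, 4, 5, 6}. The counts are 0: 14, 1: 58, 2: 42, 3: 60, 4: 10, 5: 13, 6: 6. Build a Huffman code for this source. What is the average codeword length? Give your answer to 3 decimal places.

2.424 bits/symbol

Probabilities are the counts divided by 203.
Repeatedly combine the two least-probable nodes; the expected code length is the sum of the merged weights.
merge 6/203 + 10/203 → 16/203
merge 13/203 + 2/29 → 27/203
merge 16/203 + 27/203 → 43/203
merge 6/29 + 43/203 → 85/203
merge 2/7 + 60/203 → 118/203
merge 85/203 + 118/203 → 1
L = 16/203 + 27/203 + 43/203 + 85/203 + 118/203 + 1 = 492/203 ≈ 2.424 bits/symbol.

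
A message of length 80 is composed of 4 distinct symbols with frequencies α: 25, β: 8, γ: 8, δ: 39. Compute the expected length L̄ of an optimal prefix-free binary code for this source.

Probabilities are the counts divided by 80.
Repeatedly combine the two least-probable nodes; the expected code length is the sum of the merged weights.
merge 1/10 + 1/10 → 1/5
merge 1/5 + 5/16 → 41/80
merge 39/80 + 41/80 → 1
L = 1/5 + 41/80 + 1 = 137/80 = 1.7125 bits/symbol.

1.7125 bits/symbol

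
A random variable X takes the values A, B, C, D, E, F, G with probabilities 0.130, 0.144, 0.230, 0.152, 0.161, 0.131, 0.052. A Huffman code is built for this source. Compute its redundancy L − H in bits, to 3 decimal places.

Entropy H = −Σ p log₂ p ≈ 2.7162 bits.
Huffman merges: 13/250+13/100→91/500; 131/1000+18/125→11/40; 19/125+161/1000→313/1000; 91/500+23/100→103/250; 11/40+313/1000→147/250; 103/250+147/250→1. L = 277/100 ≈ 2.7700.
L − H = 2.7700 − 2.7162 = 0.054 bits.

0.054 bits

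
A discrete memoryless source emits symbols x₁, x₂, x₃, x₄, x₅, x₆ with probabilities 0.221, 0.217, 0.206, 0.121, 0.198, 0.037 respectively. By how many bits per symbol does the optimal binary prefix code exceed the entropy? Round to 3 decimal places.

0.078 bits

Entropy H = −Σ p log₂ p ≈ 2.4364 bits.
Huffman merges: 37/1000+121/1000→79/500; 79/500+99/500→89/250; 103/500+217/1000→423/1000; 221/1000+89/250→577/1000; 423/1000+577/1000→1. L = 1257/500 ≈ 2.5140.
L − H = 2.5140 − 2.4364 = 0.078 bits.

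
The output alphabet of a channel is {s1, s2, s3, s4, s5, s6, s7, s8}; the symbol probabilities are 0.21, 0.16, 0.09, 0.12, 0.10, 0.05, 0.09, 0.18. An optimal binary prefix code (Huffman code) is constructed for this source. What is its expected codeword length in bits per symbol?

Repeatedly combine the two least-probable nodes; the expected code length is the sum of the merged weights.
merge 1/20 + 9/100 → 7/50
merge 9/100 + 1/10 → 19/100
merge 3/25 + 7/50 → 13/50
merge 4/25 + 9/50 → 17/50
merge 19/100 + 21/100 → 2/5
merge 13/50 + 17/50 → 3/5
merge 2/5 + 3/5 → 1
L = 7/50 + 19/100 + 13/50 + 17/50 + 2/5 + 3/5 + 1 = 293/100 = 2.93 bits/symbol.

2.93 bits/symbol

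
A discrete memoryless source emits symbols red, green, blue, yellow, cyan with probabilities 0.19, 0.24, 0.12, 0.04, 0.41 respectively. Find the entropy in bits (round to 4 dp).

2.0296 bits

H = −Σ pᵢ log₂ pᵢ.
−0.19·log₂(0.19) = 0.4552
−0.24·log₂(0.24) = 0.4941
−0.12·log₂(0.12) = 0.3671
−0.04·log₂(0.04) = 0.1858
−0.41·log₂(0.41) = 0.5274
Sum ≈ 2.0296 → 2.0296 bits.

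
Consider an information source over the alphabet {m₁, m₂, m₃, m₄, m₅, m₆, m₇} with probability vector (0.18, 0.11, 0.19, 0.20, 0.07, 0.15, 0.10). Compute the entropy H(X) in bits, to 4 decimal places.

2.7265 bits

H = −Σ pᵢ log₂ pᵢ.
−0.18·log₂(0.18) = 0.4453
−0.11·log₂(0.11) = 0.3503
−0.19·log₂(0.19) = 0.4552
−0.20·log₂(0.20) = 0.4644
−0.07·log₂(0.07) = 0.2686
−0.15·log₂(0.15) = 0.4105
−0.10·log₂(0.10) = 0.3322
Sum ≈ 2.7265 → 2.7265 bits.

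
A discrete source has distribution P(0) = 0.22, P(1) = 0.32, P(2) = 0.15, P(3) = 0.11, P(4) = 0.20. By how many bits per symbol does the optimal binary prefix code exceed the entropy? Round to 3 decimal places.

Entropy H = −Σ p log₂ p ≈ 2.2318 bits.
Huffman merges: 11/100+3/20→13/50; 1/5+11/50→21/50; 13/50+8/25→29/50; 21/50+29/50→1. L = 113/50 ≈ 2.2600.
L − H = 2.2600 − 2.2318 = 0.028 bits.

0.028 bits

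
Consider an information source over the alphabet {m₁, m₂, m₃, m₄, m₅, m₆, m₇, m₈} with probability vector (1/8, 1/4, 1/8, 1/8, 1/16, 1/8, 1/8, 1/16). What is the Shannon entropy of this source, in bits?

2.875 bits

Each probability is a power of 1/2, so log₂(1/p) is an integer.
H = Σ p·log₂(1/p) = 1/8·3 + 1/4·2 + 1/8·3 + 1/8·3 + 1/16·4 + 1/8·3 + 1/8·3 + 1/16·4 = 2.875 bits.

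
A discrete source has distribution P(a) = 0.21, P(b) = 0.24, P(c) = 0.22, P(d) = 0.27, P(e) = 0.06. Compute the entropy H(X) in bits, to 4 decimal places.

H = −Σ pᵢ log₂ pᵢ.
−0.21·log₂(0.21) = 0.4728
−0.24·log₂(0.24) = 0.4941
−0.22·log₂(0.22) = 0.4806
−0.27·log₂(0.27) = 0.5100
−0.06·log₂(0.06) = 0.2435
Sum ≈ 2.2011 → 2.2011 bits.

2.2011 bits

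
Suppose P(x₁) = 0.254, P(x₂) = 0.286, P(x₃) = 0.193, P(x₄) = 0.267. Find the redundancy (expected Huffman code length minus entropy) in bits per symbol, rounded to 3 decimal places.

0.015 bits

Entropy H = −Σ p log₂ p ≈ 1.9854 bits.
Huffman merges: 193/1000+127/500→447/1000; 267/1000+143/500→553/1000; 447/1000+553/1000→1. L = 2 ≈ 2.0000.
L − H = 2.0000 − 1.9854 = 0.015 bits.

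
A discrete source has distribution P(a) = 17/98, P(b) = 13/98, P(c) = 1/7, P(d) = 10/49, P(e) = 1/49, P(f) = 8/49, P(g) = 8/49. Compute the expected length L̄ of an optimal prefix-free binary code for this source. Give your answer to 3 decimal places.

Repeatedly combine the two least-probable nodes; the expected code length is the sum of the merged weights.
merge 1/49 + 13/98 → 15/98
merge 1/7 + 15/98 → 29/98
merge 8/49 + 8/49 → 16/49
merge 17/98 + 10/49 → 37/98
merge 29/98 + 16/49 → 61/98
merge 37/98 + 61/98 → 1
L = 15/98 + 29/98 + 16/49 + 37/98 + 61/98 + 1 = 136/49 ≈ 2.776 bits/symbol.

2.776 bits/symbol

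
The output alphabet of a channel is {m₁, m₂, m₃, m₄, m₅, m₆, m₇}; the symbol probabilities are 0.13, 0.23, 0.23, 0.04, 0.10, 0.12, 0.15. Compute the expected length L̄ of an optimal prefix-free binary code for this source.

2.68 bits/symbol

Repeatedly combine the two least-probable nodes; the expected code length is the sum of the merged weights.
merge 1/25 + 1/10 → 7/50
merge 3/25 + 13/100 → 1/4
merge 7/50 + 3/20 → 29/100
merge 23/100 + 23/100 → 23/50
merge 1/4 + 29/100 → 27/50
merge 23/50 + 27/50 → 1
L = 7/50 + 1/4 + 29/100 + 23/50 + 27/50 + 1 = 67/25 = 2.68 bits/symbol.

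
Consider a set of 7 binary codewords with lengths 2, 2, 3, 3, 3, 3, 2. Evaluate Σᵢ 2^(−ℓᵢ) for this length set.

With common denominator 2^3 = 8: Σ 2^(−ℓᵢ) = 2/8 + 2/8 + 1/8 + 1/8 + 1/8 + 1/8 + 2/8 = 10/8 = 1.25.

1.25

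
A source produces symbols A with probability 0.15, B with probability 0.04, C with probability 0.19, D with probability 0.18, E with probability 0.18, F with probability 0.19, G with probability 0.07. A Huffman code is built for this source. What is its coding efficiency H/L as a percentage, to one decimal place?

97.7%

Entropy H = −Σ p log₂ p ≈ 2.6659 bits.
Huffman merges: 1/25+7/100→11/100; 11/100+3/20→13/50; 9/50+9/50→9/25; 19/100+19/100→19/50; 13/50+9/25→31/50; 19/50+31/50→1. L = 273/100 ≈ 2.7300.
Efficiency = H/L = 2.6659/2.7300 = 97.7%.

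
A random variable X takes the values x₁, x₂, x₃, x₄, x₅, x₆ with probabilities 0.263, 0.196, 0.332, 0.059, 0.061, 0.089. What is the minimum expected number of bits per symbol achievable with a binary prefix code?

Repeatedly combine the two least-probable nodes; the expected code length is the sum of the merged weights.
merge 59/1000 + 61/1000 → 3/25
merge 89/1000 + 3/25 → 209/1000
merge 49/250 + 209/1000 → 81/200
merge 263/1000 + 83/250 → 119/200
merge 81/200 + 119/200 → 1
L = 3/25 + 209/1000 + 81/200 + 119/200 + 1 = 2329/1000 = 2.329 bits/symbol.

2.329 bits/symbol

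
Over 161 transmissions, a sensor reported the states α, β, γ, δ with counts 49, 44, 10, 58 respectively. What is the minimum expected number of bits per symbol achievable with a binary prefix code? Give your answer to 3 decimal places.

1.975 bits/symbol

Probabilities are the counts divided by 161.
Repeatedly combine the two least-probable nodes; the expected code length is the sum of the merged weights.
merge 10/161 + 44/161 → 54/161
merge 7/23 + 54/161 → 103/161
merge 58/161 + 103/161 → 1
L = 54/161 + 103/161 + 1 = 318/161 ≈ 1.975 bits/symbol.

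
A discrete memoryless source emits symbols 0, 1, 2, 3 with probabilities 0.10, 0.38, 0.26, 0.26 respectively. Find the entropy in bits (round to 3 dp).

1.873 bits

H = −Σ pᵢ log₂ pᵢ.
−0.10·log₂(0.10) = 0.3322
−0.38·log₂(0.38) = 0.5305
−0.26·log₂(0.26) = 0.5053
−0.26·log₂(0.26) = 0.5053
Sum ≈ 1.8732 → 1.873 bits.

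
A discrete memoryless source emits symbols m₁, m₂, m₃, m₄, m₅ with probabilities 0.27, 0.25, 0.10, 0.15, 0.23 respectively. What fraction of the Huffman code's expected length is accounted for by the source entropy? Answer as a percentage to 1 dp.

99.6%

Entropy H = −Σ p log₂ p ≈ 2.2404 bits.
Huffman merges: 1/10+3/20→1/4; 23/100+1/4→12/25; 1/4+27/100→13/25; 12/25+13/25→1. L = 9/4 ≈ 2.2500.
Efficiency = H/L = 2.2404/2.2500 = 99.6%.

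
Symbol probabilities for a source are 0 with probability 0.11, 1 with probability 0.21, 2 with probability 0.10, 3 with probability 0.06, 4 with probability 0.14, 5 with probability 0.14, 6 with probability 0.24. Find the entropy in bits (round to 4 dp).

2.6872 bits

H = −Σ pᵢ log₂ pᵢ.
−0.11·log₂(0.11) = 0.3503
−0.21·log₂(0.21) = 0.4728
−0.10·log₂(0.10) = 0.3322
−0.06·log₂(0.06) = 0.2435
−0.14·log₂(0.14) = 0.3971
−0.14·log₂(0.14) = 0.3971
−0.24·log₂(0.24) = 0.4941
Sum ≈ 2.6872 → 2.6872 bits.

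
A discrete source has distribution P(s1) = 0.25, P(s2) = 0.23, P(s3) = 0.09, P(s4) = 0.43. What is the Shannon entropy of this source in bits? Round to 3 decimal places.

1.824 bits

H = −Σ pᵢ log₂ pᵢ.
−0.25·log₂(0.25) = 0.5000
−0.23·log₂(0.23) = 0.4877
−0.09·log₂(0.09) = 0.3127
−0.43·log₂(0.43) = 0.5236
Sum ≈ 1.8239 → 1.824 bits.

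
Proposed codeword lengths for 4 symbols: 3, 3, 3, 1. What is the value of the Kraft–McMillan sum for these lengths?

0.875

With common denominator 2^3 = 8: Σ 2^(−ℓᵢ) = 1/8 + 1/8 + 1/8 + 4/8 = 7/8 = 0.875.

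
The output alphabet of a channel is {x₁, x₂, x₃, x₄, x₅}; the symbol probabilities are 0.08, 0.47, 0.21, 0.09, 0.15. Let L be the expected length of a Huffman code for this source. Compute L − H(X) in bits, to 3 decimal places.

Entropy H = −Σ p log₂ p ≈ 1.9995 bits.
Huffman merges: 2/25+9/100→17/100; 3/20+17/100→8/25; 21/100+8/25→53/100; 47/100+53/100→1. L = 101/50 ≈ 2.0200.
L − H = 2.0200 − 1.9995 = 0.021 bits.

0.021 bits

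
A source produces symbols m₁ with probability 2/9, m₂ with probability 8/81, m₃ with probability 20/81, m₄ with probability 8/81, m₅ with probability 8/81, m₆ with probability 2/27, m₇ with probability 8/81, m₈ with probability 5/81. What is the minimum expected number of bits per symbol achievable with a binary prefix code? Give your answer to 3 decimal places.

2.864 bits/symbol

Repeatedly combine the two least-probable nodes; the expected code length is the sum of the merged weights.
merge 5/81 + 2/27 → 11/81
merge 8/81 + 8/81 → 16/81
merge 8/81 + 8/81 → 16/81
merge 11/81 + 16/81 → 1/3
merge 16/81 + 2/9 → 34/81
merge 20/81 + 1/3 → 47/81
merge 34/81 + 47/81 → 1
L = 11/81 + 16/81 + 16/81 + 1/3 + 34/81 + 47/81 + 1 = 232/81 ≈ 2.864 bits/symbol.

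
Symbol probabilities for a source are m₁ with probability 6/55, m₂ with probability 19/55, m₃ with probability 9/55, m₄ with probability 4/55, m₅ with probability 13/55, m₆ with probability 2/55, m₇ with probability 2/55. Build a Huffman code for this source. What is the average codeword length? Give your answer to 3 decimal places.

Repeatedly combine the two least-probable nodes; the expected code length is the sum of the merged weights.
merge 2/55 + 2/55 → 4/55
merge 4/55 + 4/55 → 8/55
merge 6/55 + 8/55 → 14/55
merge 9/55 + 13/55 → 2/5
merge 14/55 + 19/55 → 3/5
merge 2/5 + 3/5 → 1
L = 4/55 + 8/55 + 14/55 + 2/5 + 3/5 + 1 = 136/55 ≈ 2.473 bits/symbol.

2.473 bits/symbol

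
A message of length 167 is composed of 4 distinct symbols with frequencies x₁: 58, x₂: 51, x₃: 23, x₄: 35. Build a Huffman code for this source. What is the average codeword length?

Probabilities are the counts divided by 167.
Repeatedly combine the two least-probable nodes; the expected code length is the sum of the merged weights.
merge 23/167 + 35/167 → 58/167
merge 51/167 + 58/167 → 109/167
merge 58/167 + 109/167 → 1
L = 58/167 + 109/167 + 1 = 2 bits/symbol.

2 bits/symbol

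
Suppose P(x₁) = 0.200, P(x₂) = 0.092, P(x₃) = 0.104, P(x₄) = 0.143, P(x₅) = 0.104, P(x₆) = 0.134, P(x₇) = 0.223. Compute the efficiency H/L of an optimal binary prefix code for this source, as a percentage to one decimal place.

Entropy H = −Σ p log₂ p ≈ 2.7328 bits.
Huffman merges: 23/250+13/125→49/250; 13/125+67/500→119/500; 143/1000+49/250→339/1000; 1/5+223/1000→423/1000; 119/500+339/1000→577/1000; 423/1000+577/1000→1. L = 2773/1000 ≈ 2.7730.
Efficiency = H/L = 2.7328/2.7730 = 98.6%.

98.6%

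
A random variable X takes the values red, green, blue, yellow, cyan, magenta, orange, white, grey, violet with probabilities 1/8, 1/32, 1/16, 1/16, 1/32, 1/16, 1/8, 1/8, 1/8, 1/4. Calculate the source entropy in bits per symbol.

Each probability is a power of 1/2, so log₂(1/p) is an integer.
H = Σ p·log₂(1/p) = 1/8·3 + 1/32·5 + 1/16·4 + 1/16·4 + 1/32·5 + 1/16·4 + 1/8·3 + 1/8·3 + 1/8·3 + 1/4·2 = 3.0625 bits.

3.0625 bits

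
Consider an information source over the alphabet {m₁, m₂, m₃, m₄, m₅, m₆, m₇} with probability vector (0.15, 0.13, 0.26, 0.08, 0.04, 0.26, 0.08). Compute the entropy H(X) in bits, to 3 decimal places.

H = −Σ pᵢ log₂ pᵢ.
−0.15·log₂(0.15) = 0.4105
−0.13·log₂(0.13) = 0.3826
−0.26·log₂(0.26) = 0.5053
−0.08·log₂(0.08) = 0.2915
−0.04·log₂(0.04) = 0.1858
−0.26·log₂(0.26) = 0.5053
−0.08·log₂(0.08) = 0.2915
Sum ≈ 2.5725 → 2.573 bits.

2.573 bits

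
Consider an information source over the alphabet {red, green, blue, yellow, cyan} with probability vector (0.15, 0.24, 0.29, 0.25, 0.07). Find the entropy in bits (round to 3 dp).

2.191 bits

H = −Σ pᵢ log₂ pᵢ.
−0.15·log₂(0.15) = 0.4105
−0.24·log₂(0.24) = 0.4941
−0.29·log₂(0.29) = 0.5179
−0.25·log₂(0.25) = 0.5000
−0.07·log₂(0.07) = 0.2686
Sum ≈ 2.1911 → 2.191 bits.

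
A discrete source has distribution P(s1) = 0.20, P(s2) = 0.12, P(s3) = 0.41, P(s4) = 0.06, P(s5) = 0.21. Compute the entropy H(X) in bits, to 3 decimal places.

2.075 bits

H = −Σ pᵢ log₂ pᵢ.
−0.20·log₂(0.20) = 0.4644
−0.12·log₂(0.12) = 0.3671
−0.41·log₂(0.41) = 0.5274
−0.06·log₂(0.06) = 0.2435
−0.21·log₂(0.21) = 0.4728
Sum ≈ 2.0752 → 2.075 bits.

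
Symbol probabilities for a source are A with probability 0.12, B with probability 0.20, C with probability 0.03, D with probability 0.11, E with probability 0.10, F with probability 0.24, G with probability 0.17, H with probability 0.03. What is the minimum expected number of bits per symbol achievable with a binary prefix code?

2.78 bits/symbol

Repeatedly combine the two least-probable nodes; the expected code length is the sum of the merged weights.
merge 3/100 + 3/100 → 3/50
merge 3/50 + 1/10 → 4/25
merge 11/100 + 3/25 → 23/100
merge 4/25 + 17/100 → 33/100
merge 1/5 + 23/100 → 43/100
merge 6/25 + 33/100 → 57/100
merge 43/100 + 57/100 → 1
L = 3/50 + 4/25 + 23/100 + 33/100 + 43/100 + 57/100 + 1 = 139/50 = 2.78 bits/symbol.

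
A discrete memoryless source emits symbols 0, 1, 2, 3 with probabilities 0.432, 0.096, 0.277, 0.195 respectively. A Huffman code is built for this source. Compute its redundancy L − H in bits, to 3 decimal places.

0.038 bits

Entropy H = −Σ p log₂ p ≈ 1.8206 bits.
Huffman merges: 12/125+39/200→291/1000; 277/1000+291/1000→71/125; 54/125+71/125→1. L = 1859/1000 ≈ 1.8590.
L − H = 1.8590 − 1.8206 = 0.038 bits.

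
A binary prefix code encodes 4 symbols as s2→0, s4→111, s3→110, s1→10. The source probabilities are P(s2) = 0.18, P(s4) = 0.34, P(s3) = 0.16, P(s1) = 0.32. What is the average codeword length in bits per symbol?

L̄ = Σ pᵢ·ℓᵢ = 0.18·1 + 0.34·3 + 0.16·3 + 0.32·2 = 2.32 bits/symbol.

2.32 bits/symbol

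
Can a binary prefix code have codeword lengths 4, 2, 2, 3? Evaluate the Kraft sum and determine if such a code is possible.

0.6875; yes

With common denominator 2^4 = 16: Σ 2^(−ℓᵢ) = 1/16 + 4/16 + 4/16 + 2/16 = 11/16 = 0.6875.
Kraft's inequality requires Σ ≤ 1; here Σ = 0.6875 ≤ 1, so such a prefix code exists.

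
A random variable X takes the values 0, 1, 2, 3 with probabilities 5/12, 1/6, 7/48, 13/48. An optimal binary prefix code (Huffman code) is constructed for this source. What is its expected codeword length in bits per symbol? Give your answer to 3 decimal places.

Repeatedly combine the two least-probable nodes; the expected code length is the sum of the merged weights.
merge 7/48 + 1/6 → 5/16
merge 13/48 + 5/16 → 7/12
merge 5/12 + 7/12 → 1
L = 5/16 + 7/12 + 1 = 91/48 ≈ 1.896 bits/symbol.

1.896 bits/symbol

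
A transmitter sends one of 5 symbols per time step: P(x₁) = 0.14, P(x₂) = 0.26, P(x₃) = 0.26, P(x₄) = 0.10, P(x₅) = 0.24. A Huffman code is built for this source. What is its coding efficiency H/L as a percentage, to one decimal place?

99.7%

Entropy H = −Σ p log₂ p ≈ 2.2340 bits.
Huffman merges: 1/10+7/50→6/25; 6/25+6/25→12/25; 13/50+13/50→13/25; 12/25+13/25→1. L = 56/25 ≈ 2.2400.
Efficiency = H/L = 2.2340/2.2400 = 99.7%.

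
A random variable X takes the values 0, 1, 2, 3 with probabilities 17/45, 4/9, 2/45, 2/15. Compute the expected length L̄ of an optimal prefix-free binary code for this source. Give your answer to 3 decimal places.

Repeatedly combine the two least-probable nodes; the expected code length is the sum of the merged weights.
merge 2/45 + 2/15 → 8/45
merge 8/45 + 17/45 → 5/9
merge 4/9 + 5/9 → 1
L = 8/45 + 5/9 + 1 = 26/15 ≈ 1.733 bits/symbol.

1.733 bits/symbol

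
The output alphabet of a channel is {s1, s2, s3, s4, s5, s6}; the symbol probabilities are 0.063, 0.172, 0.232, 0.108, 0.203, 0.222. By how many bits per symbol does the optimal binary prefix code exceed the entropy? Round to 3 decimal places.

0.041 bits

Entropy H = −Σ p log₂ p ≈ 2.4729 bits.
Huffman merges: 63/1000+27/250→171/1000; 171/1000+43/250→343/1000; 203/1000+111/500→17/40; 29/125+343/1000→23/40; 17/40+23/40→1. L = 1257/500 ≈ 2.5140.
L − H = 2.5140 − 2.4729 = 0.041 bits.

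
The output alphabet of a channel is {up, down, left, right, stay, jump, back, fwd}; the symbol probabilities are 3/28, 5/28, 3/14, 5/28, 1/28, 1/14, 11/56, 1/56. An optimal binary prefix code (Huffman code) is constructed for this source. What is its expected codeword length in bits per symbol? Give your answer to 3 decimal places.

Repeatedly combine the two least-probable nodes; the expected code length is the sum of the merged weights.
merge 1/56 + 1/28 → 3/56
merge 3/56 + 1/14 → 1/8
merge 3/28 + 1/8 → 13/56
merge 5/28 + 5/28 → 5/14
merge 11/56 + 3/14 → 23/56
merge 13/56 + 5/14 → 33/56
merge 23/56 + 33/56 → 1
L = 3/56 + 1/8 + 13/56 + 5/14 + 23/56 + 33/56 + 1 = 155/56 ≈ 2.768 bits/symbol.

2.768 bits/symbol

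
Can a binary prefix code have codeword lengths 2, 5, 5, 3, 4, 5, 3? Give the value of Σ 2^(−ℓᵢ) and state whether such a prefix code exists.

With common denominator 2^5 = 32: Σ 2^(−ℓᵢ) = 8/32 + 1/32 + 1/32 + 4/32 + 2/32 + 1/32 + 4/32 = 21/32 = 0.65625.
Kraft's inequality requires Σ ≤ 1; here Σ = 0.65625 ≤ 1, so such a prefix code exists.

0.65625; yes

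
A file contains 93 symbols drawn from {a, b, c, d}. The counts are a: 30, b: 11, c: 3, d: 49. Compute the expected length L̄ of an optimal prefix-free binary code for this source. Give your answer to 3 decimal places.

Probabilities are the counts divided by 93.
Repeatedly combine the two least-probable nodes; the expected code length is the sum of the merged weights.
merge 1/31 + 11/93 → 14/93
merge 14/93 + 10/31 → 44/93
merge 44/93 + 49/93 → 1
L = 14/93 + 44/93 + 1 = 151/93 ≈ 1.624 bits/symbol.

1.624 bits/symbol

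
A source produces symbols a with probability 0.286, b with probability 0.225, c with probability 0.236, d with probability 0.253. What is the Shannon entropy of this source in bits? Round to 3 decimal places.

H = −Σ pᵢ log₂ pᵢ.
−0.286·log₂(0.286) = 0.5165
−0.225·log₂(0.225) = 0.4842
−0.236·log₂(0.236) = 0.4916
−0.253·log₂(0.253) = 0.5016
Sum ≈ 1.9940 → 1.994 bits.

1.994 bits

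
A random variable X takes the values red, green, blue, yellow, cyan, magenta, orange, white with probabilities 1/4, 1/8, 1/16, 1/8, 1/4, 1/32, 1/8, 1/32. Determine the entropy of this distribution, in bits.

Each probability is a power of 1/2, so log₂(1/p) is an integer.
H = Σ p·log₂(1/p) = 1/4·2 + 1/8·3 + 1/16·4 + 1/8·3 + 1/4·2 + 1/32·5 + 1/8·3 + 1/32·5 = 2.6875 bits.

2.6875 bits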